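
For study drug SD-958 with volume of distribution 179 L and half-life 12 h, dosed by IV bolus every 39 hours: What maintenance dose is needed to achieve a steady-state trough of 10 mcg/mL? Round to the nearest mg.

τ/t½ = 39/12 ≈ 3.25, so f = (1/2)^(39/12) ≈ 0.105112.
Cmin,ss = (D/Vd)·f/(1−f), so D = Cmin,ss·Vd·(1−f)/f.
D = 10 × 179 × (1−f)/f ≈ 10 × 179 × 8.51366 ≈ 15239.45 mg.

15239 mg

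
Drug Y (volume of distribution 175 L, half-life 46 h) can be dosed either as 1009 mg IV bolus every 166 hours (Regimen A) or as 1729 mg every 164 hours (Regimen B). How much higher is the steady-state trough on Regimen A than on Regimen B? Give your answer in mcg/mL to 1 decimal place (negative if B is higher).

Regimen A: f = (1/2)^(166/46) ≈ 0.0820; Cmin,ss = (1009/175)·f/(1−f) ≈ 0.515 mcg/mL.
Regimen B: f = (1/2)^(164/46) ≈ 0.0845; Cmin,ss = (1729/175)·f/(1−f) ≈ 0.912 mcg/mL.
Difference ≈ 0.515 − 0.912 ≈ -0.397 mcg/mL.

-0.4 mcg/mL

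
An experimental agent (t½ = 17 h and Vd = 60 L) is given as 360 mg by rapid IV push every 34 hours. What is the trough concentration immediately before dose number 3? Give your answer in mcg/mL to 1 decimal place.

f = (1/2)^(τ/t½) = (1/2)^(34/17) ≈ 0.2500.
C₀ = D/Vd = 360/60 ≈ 6.000 mcg/mL.
Before the 3rd dose, 2 doses have been given. Superposition: Cmin = C₀·(f + f²).
≈ 6.000 × (0.2500 + 0.0625) ≈ 6.000 × 0.3125 ≈ 1.875 mcg/mL.

1.9 mcg/mL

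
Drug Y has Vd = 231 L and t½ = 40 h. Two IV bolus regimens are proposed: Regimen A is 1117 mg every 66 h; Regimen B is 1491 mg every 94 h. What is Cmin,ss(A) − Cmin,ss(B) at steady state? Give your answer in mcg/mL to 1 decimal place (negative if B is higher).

0.7 mcg/mL

Regimen A: f = (1/2)^(66/40) ≈ 0.3186; Cmin,ss = (1117/231)·f/(1−f) ≈ 2.261 mcg/mL.
Regimen B: f = (1/2)^(94/40) ≈ 0.1961; Cmin,ss = (1491/231)·f/(1−f) ≈ 1.574 mcg/mL.
Difference ≈ 2.261 − 1.574 ≈ 0.687 mcg/mL.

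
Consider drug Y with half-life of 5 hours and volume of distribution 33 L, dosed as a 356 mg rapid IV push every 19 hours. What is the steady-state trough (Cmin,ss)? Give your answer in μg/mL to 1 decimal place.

0.8 μg/mL

k = ln2/t½ = ln2/5 ≈ 0.138629 h⁻¹; fraction remaining f = e^(−kτ) = e^(−0.138629×19) ≈ 0.0718.
At steady state, accumulation factor R = 1/(1 − e^(−kτ)) ≈ 1.0774.
Each bolus raises the concentration by D/Vd = 356/33 ≈ 10.788 μg/mL.
Steady-state peak Cmax,ss = C₀·R ≈ 10.788 × 1.0774 ≈ 11.623 μg/mL.
One interval later, Cmin,ss = Cmax,ss·e^(−kτ) ≈ 11.623 × 0.0718 ≈ 0.835 μg/mL.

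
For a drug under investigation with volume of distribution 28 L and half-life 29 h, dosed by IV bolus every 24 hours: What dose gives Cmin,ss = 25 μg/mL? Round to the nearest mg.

τ/t½ = 24/29 ≈ 0.82759, so f = (1/2)^(24/29) ≈ 0.563471.
Cmin,ss = (D/Vd)·f/(1−f), so D = Cmin,ss·Vd·(1−f)/f.
D = 25 × 28 × (1−f)/f ≈ 25 × 28 × 0.77471 ≈ 542.30 mg.

542 mg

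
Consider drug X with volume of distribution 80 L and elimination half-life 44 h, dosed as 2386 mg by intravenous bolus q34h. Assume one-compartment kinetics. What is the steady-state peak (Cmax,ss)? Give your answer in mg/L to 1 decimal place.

τ/t½ = 34/44 ≈ 0.77273, so fraction remaining f = (1/2)^(34/44) ≈ 0.5853.
At steady state, accumulation factor R = 1/(1 − e^(−kτ)) ≈ 2.4114.
Single-dose peak C₀ = D/Vd = 2386/80 ≈ 29.825 mg/L.
Steady-state peak Cmax,ss = C₀·R ≈ 29.825 × 2.4114 ≈ 71.920 mg/L.

71.9 mg/L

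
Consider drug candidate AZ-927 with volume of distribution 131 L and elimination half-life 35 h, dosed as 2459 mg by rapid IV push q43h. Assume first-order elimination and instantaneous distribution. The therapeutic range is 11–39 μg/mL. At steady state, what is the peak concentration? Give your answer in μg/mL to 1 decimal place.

32.7 μg/mL

τ/t½ = 43/35 ≈ 1.2286, so fraction remaining f = (1/2)^(43/35) ≈ 0.4267.
Accumulation ratio R = 1/(1 − f) ≈ 1/0.5733 ≈ 1.7443.
Each bolus raises the concentration by D/Vd = 2459/131 ≈ 18.771 μg/mL.
Cmax,ss = C₀/(1 − f) ≈ 18.771/0.5733 ≈ 32.742 μg/mL.
Peak 32.7 μg/mL vs MTC 39 μg/mL: below toxic threshold.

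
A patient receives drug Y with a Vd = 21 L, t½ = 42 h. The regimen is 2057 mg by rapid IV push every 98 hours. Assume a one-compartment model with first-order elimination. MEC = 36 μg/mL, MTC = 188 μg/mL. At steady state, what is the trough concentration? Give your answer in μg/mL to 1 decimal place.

24.2 μg/mL

k = ln2/t½ = ln2/42 ≈ 0.016504 h⁻¹; fraction remaining f = e^(−kτ) = e^(−0.016504×98) ≈ 0.1984.
At steady state, accumulation factor R = 1/(1 − e^(−kτ)) ≈ 1.2475.
Single-dose peak C₀ = D/Vd = 2057/21 ≈ 97.952 μg/mL.
Cmax,ss = C₀/(1 − f) ≈ 97.952/0.8016 ≈ 122.196 μg/mL.
One interval later, Cmin,ss = Cmax,ss·e^(−kτ) ≈ 122.196 × 0.1984 ≈ 24.244 μg/mL.
Trough 24.2 μg/mL vs MEC 36 μg/mL: subtherapeutic.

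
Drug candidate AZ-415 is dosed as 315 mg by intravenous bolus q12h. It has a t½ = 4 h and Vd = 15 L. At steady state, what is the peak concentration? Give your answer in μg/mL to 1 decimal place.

24.0 μg/mL

τ = 12 h = 3 half-lives, so f = (1/2)^3 = 0.125.
At steady state, R = 1/(1 − 0.125) = 8/7.
Single-dose peak C₀ = D/Vd = 315/15 = 21 μg/mL.
Steady-state peak Cmax,ss = C₀·R = 21 × 8/7 ≈ 24.000 μg/mL.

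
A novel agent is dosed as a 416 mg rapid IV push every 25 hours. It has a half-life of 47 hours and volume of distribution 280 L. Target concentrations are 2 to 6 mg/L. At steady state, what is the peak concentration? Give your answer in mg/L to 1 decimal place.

k = ln2/t½ = ln2/47 ≈ 0.014748 h⁻¹; fraction remaining f = e^(−kτ) = e^(−0.014748×25) ≈ 0.6916.
Accumulation ratio R = 1/(1 − f) ≈ 1/0.3084 ≈ 3.2425.
Single-dose peak C₀ = D/Vd = 416/280 ≈ 1.486 mg/L.
Steady-state peak Cmax,ss = C₀·R ≈ 1.486 × 3.2425 ≈ 4.818 mg/L.
Peak 4.8 mg/L vs MTC 6 mg/L: below toxic threshold.

4.8 mg/L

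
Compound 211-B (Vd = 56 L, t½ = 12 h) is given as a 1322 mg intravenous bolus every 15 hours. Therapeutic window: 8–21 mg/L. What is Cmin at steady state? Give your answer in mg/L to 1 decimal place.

Over one 15-h interval, 15/12 ≈ 1.25 half-lives elapse, leaving f ≈ 0.4204 of each dose.
Accumulation ratio R = 1/(1 − f) ≈ 1/0.5796 ≈ 1.7253.
Single-dose peak C₀ = D/Vd = 1322/56 ≈ 23.607 mg/L.
Steady-state peak Cmax,ss = C₀·R ≈ 23.607 × 1.7253 ≈ 40.729 mg/L.
Steady-state trough Cmin,ss = Cmax,ss·f ≈ 40.729 × 0.4204 ≈ 17.122 mg/L.
Trough 17.1 mg/L vs MEC 8 mg/L: adequate.

17.1 mg/L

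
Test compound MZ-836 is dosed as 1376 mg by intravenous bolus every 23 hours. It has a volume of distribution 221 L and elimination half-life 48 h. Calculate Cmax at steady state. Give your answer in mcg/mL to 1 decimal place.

Over one 23-h interval, 23/48 ≈ 0.47917 half-lives elapse, leaving f ≈ 0.7174 of each dose.
At steady state, accumulation factor R = 1/(1 − e^(−kτ)) ≈ 3.5386.
Each bolus raises the concentration by D/Vd = 1376/221 ≈ 6.226 mcg/mL.
Steady-state peak Cmax,ss = C₀·R ≈ 6.226 × 3.5386 ≈ 22.031 mcg/mL.

22.0 mcg/mL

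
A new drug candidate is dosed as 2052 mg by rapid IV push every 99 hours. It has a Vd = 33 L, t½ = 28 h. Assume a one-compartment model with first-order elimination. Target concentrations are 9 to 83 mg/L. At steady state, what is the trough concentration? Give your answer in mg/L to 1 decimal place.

Over one 99-h interval, 99/28 ≈ 3.5357 half-lives elapse, leaving f ≈ 0.0862 of each dose.
Single-dose peak C₀ = D/Vd = 2052/33 ≈ 62.182 mg/L.
Steady-state trough Cmin,ss = C₀·f/(1−f) ≈ 62.182 × 0.0862/0.9138 ≈ 5.866 mg/L.
Trough 5.9 mg/L vs MEC 9 mg/L: subtherapeutic.

5.9 mg/L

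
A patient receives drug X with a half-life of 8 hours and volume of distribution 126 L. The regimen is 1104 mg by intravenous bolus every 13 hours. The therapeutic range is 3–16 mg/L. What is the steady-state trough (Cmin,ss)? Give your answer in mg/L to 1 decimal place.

k = ln2/t½ = ln2/8 ≈ 0.086643 h⁻¹; fraction remaining f = e^(−kτ) = e^(−0.086643×13) ≈ 0.3242.
Single-dose peak C₀ = D/Vd = 1104/126 ≈ 8.762 mg/L.
Steady-state trough Cmin,ss = C₀·f/(1−f) ≈ 8.762 × 0.3242/0.6758 ≈ 4.203 mg/L.
Trough 4.2 mg/L vs MEC 3 mg/L: adequate.

4.2 mg/L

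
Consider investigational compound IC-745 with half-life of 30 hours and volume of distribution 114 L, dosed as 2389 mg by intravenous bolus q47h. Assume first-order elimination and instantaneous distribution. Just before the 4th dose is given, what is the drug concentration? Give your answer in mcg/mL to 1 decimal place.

f = (1/2)^(τ/t½) = (1/2)^(47/30) ≈ 0.3376.
C₀ = D/Vd = 2389/114 ≈ 20.956 mcg/mL.
Before the 4th dose, 3 doses have been given. Superposition: Cmin = C₀·(f + f² + … + f^3).
≈ 20.956 × (0.3376 + 0.1140 + 0.0385) ≈ 20.956 × 0.4901 ≈ 10.271 mcg/mL.

10.3 mcg/mL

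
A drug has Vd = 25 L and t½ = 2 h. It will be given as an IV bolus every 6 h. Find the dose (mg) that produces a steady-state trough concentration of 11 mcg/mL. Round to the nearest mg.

1925 mg

τ/t½ = 6/2 ≈ 3, so f = (1/2)^(6/2) ≈ 0.125000.
Cmin,ss = (D/Vd)·f/(1−f), so D = Cmin,ss·Vd·(1−f)/f.
D = 11 × 25 × (1−f)/f ≈ 11 × 25 × 7.00000 ≈ 1925.00 mg.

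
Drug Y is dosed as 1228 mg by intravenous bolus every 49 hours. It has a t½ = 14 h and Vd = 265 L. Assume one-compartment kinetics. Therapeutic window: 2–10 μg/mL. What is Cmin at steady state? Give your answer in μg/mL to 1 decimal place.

τ/t½ = 49/14 ≈ 3.5, so fraction remaining f = (1/2)^(49/14) ≈ 0.0884.
At steady state, accumulation factor R = 1/(1 − e^(−kτ)) ≈ 1.0970.
Each bolus raises the concentration by D/Vd = 1228/265 ≈ 4.634 μg/mL.
Cmax,ss = C₀/(1 − f) ≈ 4.634/0.9116 ≈ 5.083 μg/mL.
Steady-state trough Cmin,ss = Cmax,ss·f ≈ 5.083 × 0.0884 ≈ 0.449 μg/mL.
Trough 0.4 μg/mL vs MEC 2 μg/mL: subtherapeutic.

0.4 μg/mL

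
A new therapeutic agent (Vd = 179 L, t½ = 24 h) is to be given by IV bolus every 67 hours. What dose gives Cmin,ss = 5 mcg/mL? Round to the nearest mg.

τ/t½ = 67/24 ≈ 2.7917, so f = (1/2)^(67/24) ≈ 0.144419.
Cmin,ss = (D/Vd)·f/(1−f), so D = Cmin,ss·Vd·(1−f)/f.
D = 5 × 179 × (1−f)/f ≈ 5 × 179 × 5.92430 ≈ 5302.25 mg.

5302 mg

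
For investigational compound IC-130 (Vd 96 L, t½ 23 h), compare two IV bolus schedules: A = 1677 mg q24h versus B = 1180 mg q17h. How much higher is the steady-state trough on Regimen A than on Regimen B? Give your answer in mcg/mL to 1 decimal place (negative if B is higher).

-1.9 mcg/mL

Regimen A: f = (1/2)^(24/23) ≈ 0.4852; Cmin,ss = (1677/96)·f/(1−f) ≈ 16.464 mcg/mL.
Regimen B: f = (1/2)^(17/23) ≈ 0.5991; Cmin,ss = (1180/96)·f/(1−f) ≈ 18.369 mcg/mL.
Difference ≈ 16.464 − 18.369 ≈ -1.905 mcg/mL.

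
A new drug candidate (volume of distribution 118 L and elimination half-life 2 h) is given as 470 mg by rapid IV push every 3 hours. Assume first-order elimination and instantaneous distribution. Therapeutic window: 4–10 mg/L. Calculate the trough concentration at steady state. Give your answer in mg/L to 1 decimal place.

2.2 mg/L

τ/t½ = 3/2 ≈ 1.5, so fraction remaining f = (1/2)^(3/2) ≈ 0.3536.
Accumulation ratio R = 1/(1 − f) ≈ 1/0.6464 ≈ 1.5470.
Each bolus raises the concentration by D/Vd = 470/118 ≈ 3.983 mg/L.
Cmax,ss = C₀/(1 − f) ≈ 3.983/0.6464 ≈ 6.162 mg/L.
One interval later, Cmin,ss = Cmax,ss·e^(−kτ) ≈ 6.162 × 0.3536 ≈ 2.179 mg/L.
Trough 2.2 mg/L vs MEC 4 mg/L: subtherapeutic.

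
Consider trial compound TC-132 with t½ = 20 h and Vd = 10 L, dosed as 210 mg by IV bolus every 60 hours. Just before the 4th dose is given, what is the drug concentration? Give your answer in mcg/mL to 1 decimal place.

3.0 mcg/mL

f = (1/2)^(τ/t½) = (1/2)^(60/20) ≈ 0.1250.
C₀ = D/Vd = 210/10 ≈ 21.000 mcg/mL.
Before the 4th dose, 3 doses have been given. Superposition: Cmin = C₀·(f + f² + … + f^3).
≈ 21.000 × (0.1250 + 0.0156 + 0.0020) ≈ 21.000 × 0.1426 ≈ 2.995 mcg/mL.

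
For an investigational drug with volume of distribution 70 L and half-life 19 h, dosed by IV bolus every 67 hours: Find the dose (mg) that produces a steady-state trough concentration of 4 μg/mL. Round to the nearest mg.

2946 mg

τ/t½ = 67/19 ≈ 3.5263, so f = (1/2)^(67/19) ≈ 0.086791.
Cmin,ss = (D/Vd)·f/(1−f), so D = Cmin,ss·Vd·(1−f)/f.
D = 4 × 70 × (1−f)/f ≈ 4 × 70 × 10.52193 ≈ 2946.14 mg.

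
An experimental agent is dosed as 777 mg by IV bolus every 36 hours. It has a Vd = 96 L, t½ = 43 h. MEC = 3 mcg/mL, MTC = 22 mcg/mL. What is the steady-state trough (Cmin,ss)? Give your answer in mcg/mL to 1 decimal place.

τ/t½ = 36/43 ≈ 0.83721, so fraction remaining f = (1/2)^(36/43) ≈ 0.5597.
Single-dose peak C₀ = D/Vd = 777/96 ≈ 8.094 mcg/mL.
Steady-state trough Cmin,ss = C₀·f/(1−f) ≈ 8.094 × 0.5597/0.4403 ≈ 10.289 mcg/mL.
Trough 10.3 mcg/mL vs MEC 3 mcg/mL: adequate.

10.3 mcg/mL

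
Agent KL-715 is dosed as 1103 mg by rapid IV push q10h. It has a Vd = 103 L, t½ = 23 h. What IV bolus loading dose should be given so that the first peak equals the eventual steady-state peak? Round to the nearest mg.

4239 mg

f = (1/2)^(10/23) ≈ 0.739805; accumulation ratio R = 1/(1−f) ≈ 3.84327.
Loading dose to hit Cmax,ss on first dose: D_load = D_maint·R ≈ 1103 × 3.84327 ≈ 4239.13 mg.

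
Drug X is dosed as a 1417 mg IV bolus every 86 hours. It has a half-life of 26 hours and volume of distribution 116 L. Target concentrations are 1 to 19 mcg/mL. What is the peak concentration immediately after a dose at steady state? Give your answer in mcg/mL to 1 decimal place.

13.6 mcg/mL

k = ln2/t½ = ln2/26 ≈ 0.026660 h⁻¹; fraction remaining f = e^(−kτ) = e^(−0.026660×86) ≈ 0.1010.
Accumulation ratio R = 1/(1 − f) ≈ 1/0.8990 ≈ 1.1123.
Single-dose peak C₀ = D/Vd = 1417/116 ≈ 12.216 mcg/mL.
Cmax,ss = C₀/(1 − f) ≈ 12.216/0.8990 ≈ 13.588 mcg/mL.
Peak 13.6 mcg/mL vs MTC 19 mcg/mL: below toxic threshold.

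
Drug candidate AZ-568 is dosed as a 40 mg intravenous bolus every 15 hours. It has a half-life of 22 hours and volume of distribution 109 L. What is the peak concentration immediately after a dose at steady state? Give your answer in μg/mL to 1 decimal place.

Over one 15-h interval, 15/22 ≈ 0.68182 half-lives elapse, leaving f ≈ 0.6234 of each dose.
At steady state, accumulation factor R = 1/(1 − e^(−kτ)) ≈ 2.6553.
Each bolus raises the concentration by D/Vd = 40/109 ≈ 0.367 μg/mL.
Steady-state peak Cmax,ss = C₀·R ≈ 0.367 × 2.6553 ≈ 0.974 μg/mL.

1.0 μg/mL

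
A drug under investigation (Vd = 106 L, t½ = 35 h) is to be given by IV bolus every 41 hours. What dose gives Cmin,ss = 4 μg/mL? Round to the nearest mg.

531 mg

τ/t½ = 41/35 ≈ 1.1714, so f = (1/2)^(41/35) ≈ 0.443981.
Cmin,ss = (D/Vd)·f/(1−f), so D = Cmin,ss·Vd·(1−f)/f.
D = 4 × 106 × (1−f)/f ≈ 4 × 106 × 1.25235 ≈ 531.00 mg.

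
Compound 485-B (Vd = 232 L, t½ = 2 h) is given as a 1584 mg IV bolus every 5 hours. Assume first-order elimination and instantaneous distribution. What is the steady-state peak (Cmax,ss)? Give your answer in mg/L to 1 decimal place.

Over one 5-h interval, 5/2 ≈ 2.5 half-lives elapse, leaving f ≈ 0.1768 of each dose.
Accumulation ratio R = 1/(1 − f) ≈ 1/0.8232 ≈ 1.2148.
Each bolus raises the concentration by D/Vd = 1584/232 ≈ 6.828 mg/L.
Cmax,ss = C₀/(1 − f) ≈ 6.828/0.8232 ≈ 8.294 mg/L.

8.3 mg/L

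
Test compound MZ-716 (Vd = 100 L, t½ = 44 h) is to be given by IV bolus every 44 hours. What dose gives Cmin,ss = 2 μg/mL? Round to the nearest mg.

τ/t½ = 44/44 ≈ 1, so f = (1/2)^(44/44) ≈ 0.500000.
Cmin,ss = (D/Vd)·f/(1−f), so D = Cmin,ss·Vd·(1−f)/f.
D = 2 × 100 × (1−f)/f ≈ 2 × 100 × 1.00000 ≈ 200.00 mg.

200 mg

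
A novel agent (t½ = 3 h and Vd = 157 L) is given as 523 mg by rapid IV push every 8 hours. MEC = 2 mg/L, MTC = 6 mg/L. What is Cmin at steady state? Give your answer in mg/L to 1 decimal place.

k = ln2/t½ = ln2/3 ≈ 0.231049 h⁻¹; fraction remaining f = e^(−kτ) = e^(−0.231049×8) ≈ 0.1575.
At steady state, accumulation factor R = 1/(1 − e^(−kτ)) ≈ 1.1869.
Each bolus raises the concentration by D/Vd = 523/157 ≈ 3.331 mg/L.
Steady-state peak Cmax,ss = C₀·R ≈ 3.331 × 1.1869 ≈ 3.954 mg/L.
Steady-state trough Cmin,ss = Cmax,ss·f ≈ 3.954 × 0.1575 ≈ 0.623 mg/L.
Trough 0.6 mg/L vs MEC 2 mg/L: subtherapeutic.

0.6 mg/L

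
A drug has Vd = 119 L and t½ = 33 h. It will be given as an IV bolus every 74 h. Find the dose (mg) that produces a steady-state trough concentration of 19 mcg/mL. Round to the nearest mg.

τ/t½ = 74/33 ≈ 2.2424, so f = (1/2)^(74/33) ≈ 0.211331.
Cmin,ss = (D/Vd)·f/(1−f), so D = Cmin,ss·Vd·(1−f)/f.
D = 19 × 119 × (1−f)/f ≈ 19 × 119 × 3.73191 ≈ 8437.85 mg.

8438 mg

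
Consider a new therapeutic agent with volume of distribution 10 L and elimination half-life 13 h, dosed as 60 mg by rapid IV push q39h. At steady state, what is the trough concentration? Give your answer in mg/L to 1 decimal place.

τ = 39 h = 3 half-lives, so f = (1/2)^3 = 0.125.
Accumulation ratio R = 1/(1 − f) = 1/0.875 = 8/7.
Single-dose peak C₀ = D/Vd = 60/10 = 6 mg/L.
Steady-state peak Cmax,ss = C₀·R = 6 × 8/7 ≈ 6.857 mg/L.
Steady-state trough Cmin,ss = Cmax,ss·f ≈ 6.857 × 0.125 ≈ 0.857 mg/L.

0.9 mg/L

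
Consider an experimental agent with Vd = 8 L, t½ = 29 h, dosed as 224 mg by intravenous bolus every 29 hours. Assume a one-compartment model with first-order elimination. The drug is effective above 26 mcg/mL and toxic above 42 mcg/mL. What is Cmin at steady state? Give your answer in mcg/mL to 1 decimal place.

τ = 29 h = 1 half-life, so f = (1/2)^1 = 0.5.
Accumulation ratio R = 1/(1 − f) = 1/0.5 = 2/1.
Single-dose peak C₀ = D/Vd = 224/8 = 28 mcg/mL.
Steady-state peak Cmax,ss = C₀·R = 28 × 2/1 ≈ 56.000 mcg/mL.
Steady-state trough Cmin,ss = Cmax,ss·f ≈ 56.000 × 0.5 ≈ 28.000 mcg/mL.
Trough 28.0 mcg/mL vs MEC 26 mcg/mL: adequate.

28.0 mcg/mL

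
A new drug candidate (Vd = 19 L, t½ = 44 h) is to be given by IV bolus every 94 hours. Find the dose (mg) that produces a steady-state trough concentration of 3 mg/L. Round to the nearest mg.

τ/t½ = 94/44 ≈ 2.1364, so f = (1/2)^(94/44) ≈ 0.227452.
Cmin,ss = (D/Vd)·f/(1−f), so D = Cmin,ss·Vd·(1−f)/f.
D = 3 × 19 × (1−f)/f ≈ 3 × 19 × 3.39653 ≈ 193.60 mg.

194 mg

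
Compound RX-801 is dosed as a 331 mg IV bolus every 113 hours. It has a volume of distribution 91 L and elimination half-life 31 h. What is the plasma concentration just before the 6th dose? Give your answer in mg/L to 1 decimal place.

f = (1/2)^(τ/t½) = (1/2)^(113/31) ≈ 0.0799.
C₀ = D/Vd = 331/91 ≈ 3.637 mg/L.
Before the 6th dose, 5 doses have been given. Superposition: Cmin = C₀·(f + f² + … + f^5).
≈ 3.637 × (0.0799 + 0.0064 + 0.0005 + 0.0000 + 0.0000) ≈ 3.637 × 0.0868 ≈ 0.316 mg/L.

0.3 mg/L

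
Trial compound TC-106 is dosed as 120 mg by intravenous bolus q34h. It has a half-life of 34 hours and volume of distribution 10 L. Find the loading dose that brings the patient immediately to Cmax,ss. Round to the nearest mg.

240 mg

f = (1/2)^(34/34) ≈ 0.500000; accumulation ratio R = 1/(1−f) ≈ 2.00000.
Loading dose to hit Cmax,ss on first dose: D_load = D_maint·R ≈ 120 × 2.00000 ≈ 240.00 mg.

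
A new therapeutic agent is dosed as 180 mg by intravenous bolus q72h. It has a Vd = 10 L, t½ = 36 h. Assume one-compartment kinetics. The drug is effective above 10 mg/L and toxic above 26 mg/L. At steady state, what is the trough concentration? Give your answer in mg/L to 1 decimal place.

τ = 72 h = 2 half-lives, so f = (1/2)^2 = 0.25.
At steady state, R = 1/(1 − 0.25) = 4/3.
Single-dose peak C₀ = D/Vd = 180/10 = 18 mg/L.
Steady-state peak Cmax,ss = C₀·R = 18 × 4/3 ≈ 24.000 mg/L.
Steady-state trough Cmin,ss = Cmax,ss·f ≈ 24.000 × 0.25 ≈ 6.000 mg/L.
Trough 6.0 mg/L vs MEC 10 mg/L: subtherapeutic.

6.0 mg/L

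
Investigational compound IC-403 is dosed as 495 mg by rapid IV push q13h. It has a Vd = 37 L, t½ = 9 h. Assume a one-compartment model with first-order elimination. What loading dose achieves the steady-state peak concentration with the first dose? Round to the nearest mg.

783 mg

f = (1/2)^(13/9) ≈ 0.367434; accumulation ratio R = 1/(1−f) ≈ 1.58086.
Loading dose to hit Cmax,ss on first dose: D_load = D_maint·R ≈ 495 × 1.58086 ≈ 782.53 mg.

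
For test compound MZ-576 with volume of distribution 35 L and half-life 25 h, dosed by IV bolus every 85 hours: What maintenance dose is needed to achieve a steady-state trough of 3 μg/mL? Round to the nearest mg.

τ/t½ = 85/25 ≈ 3.4, so f = (1/2)^(85/25) ≈ 0.094732.
Cmin,ss = (D/Vd)·f/(1−f), so D = Cmin,ss·Vd·(1−f)/f.
D = 3 × 35 × (1−f)/f ≈ 3 × 35 × 9.55610 ≈ 1003.39 mg.

1003 mg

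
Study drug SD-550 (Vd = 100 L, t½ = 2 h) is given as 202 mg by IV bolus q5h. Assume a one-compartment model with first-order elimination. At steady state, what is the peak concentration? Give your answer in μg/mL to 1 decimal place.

τ/t½ = 5/2 ≈ 2.5, so fraction remaining f = (1/2)^(5/2) ≈ 0.1768.
Accumulation ratio R = 1/(1 − f) ≈ 1/0.8232 ≈ 1.2148.
Each bolus raises the concentration by D/Vd = 202/100 ≈ 2.020 μg/mL.
Steady-state peak Cmax,ss = C₀·R ≈ 2.020 × 1.2148 ≈ 2.454 μg/mL.

2.5 μg/mL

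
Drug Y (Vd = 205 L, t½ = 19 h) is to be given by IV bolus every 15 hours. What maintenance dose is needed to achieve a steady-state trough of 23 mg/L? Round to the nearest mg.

3435 mg

τ/t½ = 15/19 ≈ 0.78947, so f = (1/2)^(15/19) ≈ 0.578555.
Cmin,ss = (D/Vd)·f/(1−f), so D = Cmin,ss·Vd·(1−f)/f.
D = 23 × 205 × (1−f)/f ≈ 23 × 205 × 0.72844 ≈ 3434.59 mg.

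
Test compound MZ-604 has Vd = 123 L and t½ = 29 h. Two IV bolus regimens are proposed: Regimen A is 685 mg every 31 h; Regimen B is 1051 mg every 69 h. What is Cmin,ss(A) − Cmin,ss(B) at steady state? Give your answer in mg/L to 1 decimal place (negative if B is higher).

Regimen A: f = (1/2)^(31/29) ≈ 0.4767; Cmin,ss = (685/123)·f/(1−f) ≈ 5.073 mg/L.
Regimen B: f = (1/2)^(69/29) ≈ 0.1922; Cmin,ss = (1051/123)·f/(1−f) ≈ 2.033 mg/L.
Difference ≈ 5.073 − 2.033 ≈ 3.040 mg/L.

3.0 mg/L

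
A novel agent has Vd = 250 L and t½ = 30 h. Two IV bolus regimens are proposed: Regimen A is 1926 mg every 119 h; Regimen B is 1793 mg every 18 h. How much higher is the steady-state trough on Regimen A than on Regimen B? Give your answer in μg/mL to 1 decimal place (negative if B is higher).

-13.4 μg/mL

Regimen A: f = (1/2)^(119/30) ≈ 0.0640; Cmin,ss = (1926/250)·f/(1−f) ≈ 0.527 μg/mL.
Regimen B: f = (1/2)^(18/30) ≈ 0.6598; Cmin,ss = (1793/250)·f/(1−f) ≈ 13.910 μg/mL.
Difference ≈ 0.527 − 13.910 ≈ -13.383 μg/mL.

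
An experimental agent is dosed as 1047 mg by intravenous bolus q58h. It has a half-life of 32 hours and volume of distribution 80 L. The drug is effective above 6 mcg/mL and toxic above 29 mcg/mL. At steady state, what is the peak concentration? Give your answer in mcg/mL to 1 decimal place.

Over one 58-h interval, 58/32 ≈ 1.8125 half-lives elapse, leaving f ≈ 0.2847 of each dose.
Accumulation ratio R = 1/(1 − f) ≈ 1/0.7153 ≈ 1.3980.
Each bolus raises the concentration by D/Vd = 1047/80 ≈ 13.088 mcg/mL.
Steady-state peak Cmax,ss = C₀·R ≈ 13.088 × 1.3980 ≈ 18.297 mcg/mL.
Peak 18.3 mcg/mL vs MTC 29 mcg/mL: below toxic threshold.

18.3 mcg/mL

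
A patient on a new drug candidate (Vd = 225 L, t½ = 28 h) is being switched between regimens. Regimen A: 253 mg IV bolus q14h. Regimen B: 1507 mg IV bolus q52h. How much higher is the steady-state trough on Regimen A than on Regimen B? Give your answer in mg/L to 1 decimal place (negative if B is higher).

0.2 mg/L

Regimen A: f = (1/2)^(14/28) ≈ 0.7071; Cmin,ss = (253/225)·f/(1−f) ≈ 2.715 mg/L.
Regimen B: f = (1/2)^(52/28) ≈ 0.2760; Cmin,ss = (1507/225)·f/(1−f) ≈ 2.553 mg/L.
Difference ≈ 2.715 − 2.553 ≈ 0.162 mg/L.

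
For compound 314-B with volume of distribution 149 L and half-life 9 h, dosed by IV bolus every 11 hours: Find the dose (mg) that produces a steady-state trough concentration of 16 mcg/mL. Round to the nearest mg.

3178 mg

τ/t½ = 11/9 ≈ 1.2222, so f = (1/2)^(11/9) ≈ 0.428622.
Cmin,ss = (D/Vd)·f/(1−f), so D = Cmin,ss·Vd·(1−f)/f.
D = 16 × 149 × (1−f)/f ≈ 16 × 149 × 1.33306 ≈ 3178.02 mg.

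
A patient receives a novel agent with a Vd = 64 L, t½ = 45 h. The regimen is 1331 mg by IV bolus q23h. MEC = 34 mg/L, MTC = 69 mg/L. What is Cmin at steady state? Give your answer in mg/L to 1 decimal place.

Over one 23-h interval, 23/45 ≈ 0.51111 half-lives elapse, leaving f ≈ 0.7017 of each dose.
Accumulation ratio R = 1/(1 − f) ≈ 1/0.2983 ≈ 3.3523.
Each bolus raises the concentration by D/Vd = 1331/64 ≈ 20.797 mg/L.
Steady-state peak Cmax,ss = C₀·R ≈ 20.797 × 3.3523 ≈ 69.718 mg/L.
Steady-state trough Cmin,ss = Cmax,ss·f ≈ 69.718 × 0.7017 ≈ 48.921 mg/L.
Trough 48.9 mg/L vs MEC 34 mg/L: adequate.

48.9 mg/L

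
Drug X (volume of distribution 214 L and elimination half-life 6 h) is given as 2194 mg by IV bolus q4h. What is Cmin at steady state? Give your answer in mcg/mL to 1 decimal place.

17.5 mcg/mL

k = ln2/t½ = ln2/6 ≈ 0.115525 h⁻¹; fraction remaining f = e^(−kτ) = e^(−0.115525×4) ≈ 0.6300.
Accumulation ratio R = 1/(1 − f) ≈ 1/0.3700 ≈ 2.7027.
Single-dose peak C₀ = D/Vd = 2194/214 ≈ 10.252 mcg/mL.
Steady-state peak Cmax,ss = C₀·R ≈ 10.252 × 2.7027 ≈ 27.708 mcg/mL.
One interval later, Cmin,ss = Cmax,ss·e^(−kτ) ≈ 27.708 × 0.6300 ≈ 17.456 mcg/mL.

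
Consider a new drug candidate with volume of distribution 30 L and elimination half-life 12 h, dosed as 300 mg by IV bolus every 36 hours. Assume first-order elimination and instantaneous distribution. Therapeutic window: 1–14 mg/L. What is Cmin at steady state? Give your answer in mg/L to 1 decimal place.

1.4 mg/L

τ = 36 h = 3 half-lives, so f = (1/2)^3 = 0.125.
At steady state, R = 1/(1 − 0.125) = 8/7.
Single-dose peak C₀ = D/Vd = 300/30 = 10 mg/L.
Steady-state peak Cmax,ss = C₀·R = 10 × 8/7 ≈ 11.429 mg/L.
Steady-state trough Cmin,ss = Cmax,ss·f ≈ 11.429 × 0.125 ≈ 1.429 mg/L.
Trough 1.4 mg/L vs MEC 1 mg/L: adequate.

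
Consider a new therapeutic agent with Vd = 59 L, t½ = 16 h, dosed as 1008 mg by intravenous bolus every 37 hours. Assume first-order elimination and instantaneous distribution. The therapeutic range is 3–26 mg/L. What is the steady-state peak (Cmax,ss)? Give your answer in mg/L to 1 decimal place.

21.4 mg/L

k = ln2/t½ = ln2/16 ≈ 0.043322 h⁻¹; fraction remaining f = e^(−kτ) = e^(−0.043322×37) ≈ 0.2013.
At steady state, accumulation factor R = 1/(1 − e^(−kτ)) ≈ 1.2520.
Each bolus raises the concentration by D/Vd = 1008/59 ≈ 17.085 mg/L.
Steady-state peak Cmax,ss = C₀·R ≈ 17.085 × 1.2520 ≈ 21.390 mg/L.
Peak 21.4 mg/L vs MTC 26 mg/L: below toxic threshold.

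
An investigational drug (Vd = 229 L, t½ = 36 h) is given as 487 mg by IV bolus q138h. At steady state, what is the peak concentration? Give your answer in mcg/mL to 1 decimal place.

2.3 mcg/mL

τ/t½ = 138/36 ≈ 3.8333, so fraction remaining f = (1/2)^(138/36) ≈ 0.0702.
At steady state, accumulation factor R = 1/(1 − e^(−kτ)) ≈ 1.0755.
Single-dose peak C₀ = D/Vd = 487/229 ≈ 2.127 mcg/mL.
Cmax,ss = C₀/(1 − f) ≈ 2.127/0.9298 ≈ 2.288 mcg/mL.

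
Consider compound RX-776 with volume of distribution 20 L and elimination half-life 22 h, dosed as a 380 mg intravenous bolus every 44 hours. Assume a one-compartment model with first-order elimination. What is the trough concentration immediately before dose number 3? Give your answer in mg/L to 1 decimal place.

5.9 mg/L

f = (1/2)^(τ/t½) = (1/2)^(44/22) ≈ 0.2500.
C₀ = D/Vd = 380/20 ≈ 19.000 mg/L.
Before the 3rd dose, 2 doses have been given. Superposition: Cmin = C₀·(f + f²).
≈ 19.000 × (0.2500 + 0.0625) ≈ 19.000 × 0.3125 ≈ 5.938 mg/L.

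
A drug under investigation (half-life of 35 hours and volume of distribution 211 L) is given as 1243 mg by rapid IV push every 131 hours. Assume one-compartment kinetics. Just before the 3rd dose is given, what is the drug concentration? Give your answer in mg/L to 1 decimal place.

f = (1/2)^(τ/t½) = (1/2)^(131/35) ≈ 0.0747.
C₀ = D/Vd = 1243/211 ≈ 5.891 mg/L.
Before the 3rd dose, 2 doses have been given. Superposition: Cmin = C₀·(f + f²).
≈ 5.891 × (0.0747 + 0.0056) ≈ 5.891 × 0.0803 ≈ 0.473 mg/L.

0.5 mg/L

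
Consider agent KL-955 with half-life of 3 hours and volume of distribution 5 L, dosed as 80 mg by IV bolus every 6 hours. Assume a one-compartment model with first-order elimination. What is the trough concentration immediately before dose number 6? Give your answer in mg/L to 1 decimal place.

f = (1/2)^(τ/t½) = (1/2)^(6/3) ≈ 0.2500.
C₀ = D/Vd = 80/5 ≈ 16.000 mg/L.
Before the 6th dose, 5 doses have been given. Superposition: Cmin = C₀·(f + f² + … + f^5).
≈ 16.000 × (0.2500 + 0.0625 + 0.0156 + 0.0039 + 0.0010) ≈ 16.000 × 0.3330 ≈ 5.328 mg/L.

5.3 mg/L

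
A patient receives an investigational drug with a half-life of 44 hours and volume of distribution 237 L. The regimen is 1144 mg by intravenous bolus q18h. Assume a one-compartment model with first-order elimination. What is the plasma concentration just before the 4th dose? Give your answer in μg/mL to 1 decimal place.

8.4 μg/mL

f = (1/2)^(τ/t½) = (1/2)^(18/44) ≈ 0.7531.
C₀ = D/Vd = 1144/237 ≈ 4.827 μg/mL.
Before the 4th dose, 3 doses have been given. Superposition: Cmin = C₀·(f + f² + … + f^3).
≈ 4.827 × (0.7531 + 0.5672 + 0.4271) ≈ 4.827 × 1.7474 ≈ 8.435 μg/mL.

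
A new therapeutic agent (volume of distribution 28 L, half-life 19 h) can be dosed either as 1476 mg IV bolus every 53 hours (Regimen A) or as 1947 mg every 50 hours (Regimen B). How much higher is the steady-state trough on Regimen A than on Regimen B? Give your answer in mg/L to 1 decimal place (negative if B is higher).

-4.5 mg/L

Regimen A: f = (1/2)^(53/19) ≈ 0.1446; Cmin,ss = (1476/28)·f/(1−f) ≈ 8.911 mg/L.
Regimen B: f = (1/2)^(50/19) ≈ 0.1614; Cmin,ss = (1947/28)·f/(1−f) ≈ 13.383 mg/L.
Difference ≈ 8.911 − 13.383 ≈ -4.472 mg/L.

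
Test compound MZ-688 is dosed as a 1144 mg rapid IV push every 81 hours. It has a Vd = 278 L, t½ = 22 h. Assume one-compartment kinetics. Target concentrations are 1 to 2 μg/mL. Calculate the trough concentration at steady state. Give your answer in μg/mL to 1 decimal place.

0.3 μg/mL

τ/t½ = 81/22 ≈ 3.6818, so fraction remaining f = (1/2)^(81/22) ≈ 0.0779.
At steady state, accumulation factor R = 1/(1 − e^(−kτ)) ≈ 1.0845.
Single-dose peak C₀ = D/Vd = 1144/278 ≈ 4.115 μg/mL.
Steady-state peak Cmax,ss = C₀·R ≈ 4.115 × 1.0845 ≈ 4.463 μg/mL.
Steady-state trough Cmin,ss = Cmax,ss·f ≈ 4.463 × 0.0779 ≈ 0.348 μg/mL.
Trough 0.3 μg/mL vs MEC 1 μg/mL: subtherapeutic.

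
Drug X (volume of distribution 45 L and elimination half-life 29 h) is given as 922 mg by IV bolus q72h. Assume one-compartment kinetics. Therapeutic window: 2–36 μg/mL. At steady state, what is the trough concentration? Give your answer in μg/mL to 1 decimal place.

τ/t½ = 72/29 ≈ 2.4828, so fraction remaining f = (1/2)^(72/29) ≈ 0.1789.
Single-dose peak C₀ = D/Vd = 922/45 ≈ 20.489 μg/mL.
Steady-state trough Cmin,ss = C₀·f/(1−f) ≈ 20.489 × 0.1789/0.8211 ≈ 4.464 μg/mL.
Trough 4.5 μg/mL vs MEC 2 μg/mL: adequate.

4.5 μg/mL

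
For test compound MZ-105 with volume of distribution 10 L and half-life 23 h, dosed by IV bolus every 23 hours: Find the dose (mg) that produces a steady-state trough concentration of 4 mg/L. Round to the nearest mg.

40 mg

τ/t½ = 23/23 ≈ 1, so f = (1/2)^(23/23) ≈ 0.500000.
Cmin,ss = (D/Vd)·f/(1−f), so D = Cmin,ss·Vd·(1−f)/f.
D = 4 × 10 × (1−f)/f ≈ 4 × 10 × 1.00000 ≈ 40.00 mg.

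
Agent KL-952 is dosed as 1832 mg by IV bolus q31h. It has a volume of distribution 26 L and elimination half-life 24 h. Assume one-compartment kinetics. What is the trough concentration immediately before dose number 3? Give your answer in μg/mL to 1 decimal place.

f = (1/2)^(τ/t½) = (1/2)^(31/24) ≈ 0.4085.
C₀ = D/Vd = 1832/26 ≈ 70.462 μg/mL.
Before the 3rd dose, 2 doses have been given. Superposition: Cmin = C₀·(f + f²).
≈ 70.462 × (0.4085 + 0.1669) ≈ 70.462 × 0.5754 ≈ 40.544 μg/mL.

40.5 μg/mL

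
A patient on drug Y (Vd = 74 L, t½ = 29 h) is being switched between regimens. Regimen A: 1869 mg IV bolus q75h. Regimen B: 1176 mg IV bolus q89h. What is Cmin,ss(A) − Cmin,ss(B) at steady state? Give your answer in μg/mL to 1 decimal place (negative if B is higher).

Regimen A: f = (1/2)^(75/29) ≈ 0.1665; Cmin,ss = (1869/74)·f/(1−f) ≈ 5.045 μg/mL.
Regimen B: f = (1/2)^(89/29) ≈ 0.1192; Cmin,ss = (1176/74)·f/(1−f) ≈ 2.151 μg/mL.
Difference ≈ 5.045 − 2.151 ≈ 2.894 μg/mL.

2.9 μg/mL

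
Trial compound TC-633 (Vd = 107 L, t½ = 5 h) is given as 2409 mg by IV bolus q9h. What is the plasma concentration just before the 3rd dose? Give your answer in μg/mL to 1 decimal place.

8.3 μg/mL

f = (1/2)^(τ/t½) = (1/2)^(9/5) ≈ 0.2872.
C₀ = D/Vd = 2409/107 ≈ 22.514 μg/mL.
Before the 3rd dose, 2 doses have been given. Superposition: Cmin = C₀·(f + f²).
≈ 22.514 × (0.2872 + 0.0825) ≈ 22.514 × 0.3697 ≈ 8.323 μg/mL.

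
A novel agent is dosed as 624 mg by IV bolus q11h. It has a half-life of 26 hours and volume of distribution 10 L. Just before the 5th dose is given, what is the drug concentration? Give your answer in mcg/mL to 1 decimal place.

126.4 mcg/mL

f = (1/2)^(τ/t½) = (1/2)^(11/26) ≈ 0.7458.
C₀ = D/Vd = 624/10 ≈ 62.400 mcg/mL.
Before the 5th dose, 4 doses have been given. Superposition: Cmin = C₀·(f + f² + … + f^4).
≈ 62.400 × (0.7458 + 0.5562 + 0.4148 + 0.3094) ≈ 62.400 × 2.0262 ≈ 126.435 mcg/mL.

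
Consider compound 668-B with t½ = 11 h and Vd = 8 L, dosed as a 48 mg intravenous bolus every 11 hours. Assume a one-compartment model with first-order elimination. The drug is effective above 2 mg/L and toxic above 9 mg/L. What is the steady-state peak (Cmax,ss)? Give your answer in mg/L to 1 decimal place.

τ = 11 h = 1 half-life, so f = (1/2)^1 = 0.5.
At steady state, R = 1/(1 − 0.5) = 2/1.
Single-dose peak C₀ = D/Vd = 48/8 = 6 mg/L.
Steady-state peak Cmax,ss = C₀·R = 6 × 2/1 ≈ 12.000 mg/L.
Peak 12.0 mg/L vs MTC 9 mg/L: exceeds toxic threshold.

12.0 mg/L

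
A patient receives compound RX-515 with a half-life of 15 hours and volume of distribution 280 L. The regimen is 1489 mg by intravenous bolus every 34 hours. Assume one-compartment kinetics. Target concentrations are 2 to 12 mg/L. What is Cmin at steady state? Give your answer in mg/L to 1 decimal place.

Over one 34-h interval, 34/15 ≈ 2.2667 half-lives elapse, leaving f ≈ 0.2078 of each dose.
At steady state, accumulation factor R = 1/(1 − e^(−kτ)) ≈ 1.2623.
Single-dose peak C₀ = D/Vd = 1489/280 ≈ 5.318 mg/L.
Cmax,ss = C₀/(1 − f) ≈ 5.318/0.7922 ≈ 6.713 mg/L.
Steady-state trough Cmin,ss = Cmax,ss·f ≈ 6.713 × 0.2078 ≈ 1.395 mg/L.
Trough 1.4 mg/L vs MEC 2 mg/L: subtherapeutic.

1.4 mg/L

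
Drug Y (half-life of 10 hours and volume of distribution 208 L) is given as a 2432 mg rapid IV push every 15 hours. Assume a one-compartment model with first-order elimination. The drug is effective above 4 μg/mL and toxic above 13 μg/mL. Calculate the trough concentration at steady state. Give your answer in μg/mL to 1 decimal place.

6.4 μg/mL

τ/t½ = 15/10 ≈ 1.5, so fraction remaining f = (1/2)^(15/10) ≈ 0.3536.
At steady state, accumulation factor R = 1/(1 − e^(−kτ)) ≈ 1.5470.
Each bolus raises the concentration by D/Vd = 2432/208 ≈ 11.692 μg/mL.
Cmax,ss = C₀/(1 − f) ≈ 11.692/0.6464 ≈ 18.088 μg/mL.
Steady-state trough Cmin,ss = Cmax,ss·f ≈ 18.088 × 0.3536 ≈ 6.396 μg/mL.
Trough 6.4 μg/mL vs MEC 4 μg/mL: adequate.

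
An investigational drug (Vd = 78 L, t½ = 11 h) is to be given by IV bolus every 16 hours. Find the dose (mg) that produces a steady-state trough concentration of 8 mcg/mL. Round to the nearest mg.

1086 mg

τ/t½ = 16/11 ≈ 1.4545, so f = (1/2)^(16/11) ≈ 0.364870.
Cmin,ss = (D/Vd)·f/(1−f), so D = Cmin,ss·Vd·(1−f)/f.
D = 8 × 78 × (1−f)/f ≈ 8 × 78 × 1.74070 ≈ 1086.20 mg.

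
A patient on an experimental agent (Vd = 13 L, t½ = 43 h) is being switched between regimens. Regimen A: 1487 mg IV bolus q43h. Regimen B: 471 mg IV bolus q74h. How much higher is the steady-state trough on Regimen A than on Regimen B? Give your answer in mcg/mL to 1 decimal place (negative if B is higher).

98.6 mcg/mL

Regimen A: f = (1/2)^(43/43) ≈ 0.5000; Cmin,ss = (1487/13)·f/(1−f) ≈ 114.385 mcg/mL.
Regimen B: f = (1/2)^(74/43) ≈ 0.3034; Cmin,ss = (471/13)·f/(1−f) ≈ 15.780 mcg/mL.
Difference ≈ 114.385 − 15.780 ≈ 98.605 mcg/mL.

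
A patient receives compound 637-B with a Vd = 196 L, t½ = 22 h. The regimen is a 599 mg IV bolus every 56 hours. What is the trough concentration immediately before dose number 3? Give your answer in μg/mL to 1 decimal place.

0.6 μg/mL

f = (1/2)^(τ/t½) = (1/2)^(56/22) ≈ 0.1713.
C₀ = D/Vd = 599/196 ≈ 3.056 μg/mL.
Before the 3rd dose, 2 doses have been given. Superposition: Cmin = C₀·(f + f²).
≈ 3.056 × (0.1713 + 0.0293) ≈ 3.056 × 0.2006 ≈ 0.613 μg/mL.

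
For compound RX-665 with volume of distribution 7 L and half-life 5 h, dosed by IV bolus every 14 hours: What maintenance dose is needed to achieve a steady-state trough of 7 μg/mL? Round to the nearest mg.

τ/t½ = 14/5 ≈ 2.8, so f = (1/2)^(14/5) ≈ 0.143587.
Cmin,ss = (D/Vd)·f/(1−f), so D = Cmin,ss·Vd·(1−f)/f.
D = 7 × 7 × (1−f)/f ≈ 7 × 7 × 5.96442 ≈ 292.26 mg.

292 mg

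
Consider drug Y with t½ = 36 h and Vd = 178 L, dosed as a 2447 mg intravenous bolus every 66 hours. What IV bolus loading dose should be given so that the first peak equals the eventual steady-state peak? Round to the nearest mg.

3402 mg

f = (1/2)^(66/36) ≈ 0.280616; accumulation ratio R = 1/(1−f) ≈ 1.39008.
Loading dose to hit Cmax,ss on first dose: D_load = D_maint·R ≈ 2447 × 1.39008 ≈ 3401.53 mg.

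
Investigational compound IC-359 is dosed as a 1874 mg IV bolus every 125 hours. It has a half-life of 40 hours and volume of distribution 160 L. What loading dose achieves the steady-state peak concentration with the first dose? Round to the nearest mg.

2117 mg

f = (1/2)^(125/40) ≈ 0.114626; accumulation ratio R = 1/(1−f) ≈ 1.12947.
Loading dose to hit Cmax,ss on first dose: D_load = D_maint·R ≈ 1874 × 1.12947 ≈ 2116.63 mg.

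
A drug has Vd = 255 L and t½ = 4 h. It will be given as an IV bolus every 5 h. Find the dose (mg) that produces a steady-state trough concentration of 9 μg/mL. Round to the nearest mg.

3163 mg

τ/t½ = 5/4 ≈ 1.25, so f = (1/2)^(5/4) ≈ 0.420448.
Cmin,ss = (D/Vd)·f/(1−f), so D = Cmin,ss·Vd·(1−f)/f.
D = 9 × 255 × (1−f)/f ≈ 9 × 255 × 1.37842 ≈ 3163.47 mg.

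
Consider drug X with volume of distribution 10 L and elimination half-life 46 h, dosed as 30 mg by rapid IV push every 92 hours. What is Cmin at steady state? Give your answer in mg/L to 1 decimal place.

The dosing interval is 2 half-lives, so f = 2^(−2) = 0.25.
At steady state, R = 1/(1 − 0.25) = 4/3.
Single-dose peak C₀ = D/Vd = 30/10 = 3 mg/L.
Steady-state peak Cmax,ss = C₀·R = 3 × 4/3 ≈ 4.000 mg/L.
Steady-state trough Cmin,ss = Cmax,ss·f ≈ 4.000 × 0.25 ≈ 1.000 mg/L.

1.0 mg/L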